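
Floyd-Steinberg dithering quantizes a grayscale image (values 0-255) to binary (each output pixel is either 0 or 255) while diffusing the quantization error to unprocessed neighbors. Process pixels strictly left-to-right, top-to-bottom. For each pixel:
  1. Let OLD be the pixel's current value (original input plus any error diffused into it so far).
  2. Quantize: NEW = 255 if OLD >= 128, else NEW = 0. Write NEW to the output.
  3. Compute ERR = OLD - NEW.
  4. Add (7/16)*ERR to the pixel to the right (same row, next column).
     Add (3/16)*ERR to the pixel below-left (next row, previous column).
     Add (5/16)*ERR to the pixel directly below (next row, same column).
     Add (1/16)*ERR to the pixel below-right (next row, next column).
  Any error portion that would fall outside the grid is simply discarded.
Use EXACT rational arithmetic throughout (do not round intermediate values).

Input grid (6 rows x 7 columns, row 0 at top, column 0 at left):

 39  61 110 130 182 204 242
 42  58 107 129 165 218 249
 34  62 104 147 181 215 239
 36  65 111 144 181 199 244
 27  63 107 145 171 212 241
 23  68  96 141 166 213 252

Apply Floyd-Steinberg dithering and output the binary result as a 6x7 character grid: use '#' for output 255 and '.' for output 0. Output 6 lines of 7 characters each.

(0,0): OLD=39 → NEW=0, ERR=39
(0,1): OLD=1249/16 → NEW=0, ERR=1249/16
(0,2): OLD=36903/256 → NEW=255, ERR=-28377/256
(0,3): OLD=333841/4096 → NEW=0, ERR=333841/4096
(0,4): OLD=14264439/65536 → NEW=255, ERR=-2447241/65536
(0,5): OLD=196778817/1048576 → NEW=255, ERR=-70608063/1048576
(0,6): OLD=3565829831/16777216 → NEW=255, ERR=-712360249/16777216
(1,0): OLD=17619/256 → NEW=0, ERR=17619/256
(1,1): OLD=192837/2048 → NEW=0, ERR=192837/2048
(1,2): OLD=8763177/65536 → NEW=255, ERR=-7948503/65536
(1,3): OLD=22931957/262144 → NEW=0, ERR=22931957/262144
(1,4): OLD=3088195263/16777216 → NEW=255, ERR=-1189994817/16777216
(1,5): OLD=20888373103/134217728 → NEW=255, ERR=-13337147537/134217728
(1,6): OLD=403831153569/2147483648 → NEW=255, ERR=-143777176671/2147483648
(2,0): OLD=2397383/32768 → NEW=0, ERR=2397383/32768
(2,1): OLD=110093949/1048576 → NEW=0, ERR=110093949/1048576
(2,2): OLD=2253523895/16777216 → NEW=255, ERR=-2024666185/16777216
(2,3): OLD=13510386879/134217728 → NEW=0, ERR=13510386879/134217728
(2,4): OLD=203698587567/1073741824 → NEW=255, ERR=-70105577553/1073741824
(2,5): OLD=4755242993829/34359738368 → NEW=255, ERR=-4006490290011/34359738368
(2,6): OLD=88429723586003/549755813888 → NEW=255, ERR=-51758008955437/549755813888
(3,0): OLD=1317842903/16777216 → NEW=0, ERR=1317842903/16777216
(3,1): OLD=15317091211/134217728 → NEW=0, ERR=15317091211/134217728
(3,2): OLD=159613431057/1073741824 → NEW=255, ERR=-114190734063/1073741824
(3,3): OLD=468771532679/4294967296 → NEW=0, ERR=468771532679/4294967296
(3,4): OLD=105979303906263/549755813888 → NEW=255, ERR=-34208428635177/549755813888
(3,5): OLD=499638102599413/4398046511104 → NEW=0, ERR=499638102599413/4398046511104
(3,6): OLD=18084289182207019/70368744177664 → NEW=255, ERR=140259416902699/70368744177664
(4,0): OLD=156647048249/2147483648 → NEW=0, ERR=156647048249/2147483648
(4,1): OLD=3970099639013/34359738368 → NEW=0, ERR=3970099639013/34359738368
(4,2): OLD=83515744243339/549755813888 → NEW=255, ERR=-56671988298101/549755813888
(4,3): OLD=508826204651113/4398046511104 → NEW=0, ERR=508826204651113/4398046511104
(4,4): OLD=8102718949396395/35184372088832 → NEW=255, ERR=-869295933255765/35184372088832
(4,5): OLD=262533784778414059/1125899906842624 → NEW=255, ERR=-24570691466455061/1125899906842624
(4,6): OLD=4308603308137638365/18014398509481984 → NEW=255, ERR=-285068311780267555/18014398509481984
(5,0): OLD=37086446496383/549755813888 → NEW=0, ERR=37086446496383/549755813888
(5,1): OLD=522716550781653/4398046511104 → NEW=0, ERR=522716550781653/4398046511104
(5,2): OLD=5091093566175139/35184372088832 → NEW=255, ERR=-3880921316477021/35184372088832
(5,3): OLD=33163823676132303/281474976710656 → NEW=0, ERR=33163823676132303/281474976710656
(5,4): OLD=3836437300176111173/18014398509481984 → NEW=255, ERR=-757234319741794747/18014398509481984
(5,5): OLD=26413245055818939509/144115188075855872 → NEW=255, ERR=-10336127903524307851/144115188075855872
(5,6): OLD=494171762018263770939/2305843009213693952 → NEW=255, ERR=-93818205331228186821/2305843009213693952
Row 0: ..#.###
Row 1: ..#.###
Row 2: ..#.###
Row 3: ..#.#.#
Row 4: ..#.###
Row 5: ..#.###

Answer: ..#.###
..#.###
..#.###
..#.#.#
..#.###
..#.###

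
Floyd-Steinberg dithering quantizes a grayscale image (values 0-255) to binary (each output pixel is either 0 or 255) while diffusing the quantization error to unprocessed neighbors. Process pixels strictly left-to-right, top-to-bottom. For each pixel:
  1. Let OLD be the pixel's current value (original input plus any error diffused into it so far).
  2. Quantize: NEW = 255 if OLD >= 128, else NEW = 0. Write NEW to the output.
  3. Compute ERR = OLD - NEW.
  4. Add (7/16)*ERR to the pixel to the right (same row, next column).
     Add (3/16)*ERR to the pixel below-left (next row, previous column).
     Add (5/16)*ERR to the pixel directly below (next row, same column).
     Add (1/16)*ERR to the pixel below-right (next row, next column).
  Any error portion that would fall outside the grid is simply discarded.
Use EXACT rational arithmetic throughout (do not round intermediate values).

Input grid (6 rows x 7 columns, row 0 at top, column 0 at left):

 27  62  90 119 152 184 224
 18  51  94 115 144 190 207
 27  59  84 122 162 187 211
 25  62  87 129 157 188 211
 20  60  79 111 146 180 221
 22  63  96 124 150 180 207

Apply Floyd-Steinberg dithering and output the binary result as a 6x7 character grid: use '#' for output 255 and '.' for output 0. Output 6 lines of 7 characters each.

(0,0): OLD=27 → NEW=0, ERR=27
(0,1): OLD=1181/16 → NEW=0, ERR=1181/16
(0,2): OLD=31307/256 → NEW=0, ERR=31307/256
(0,3): OLD=706573/4096 → NEW=255, ERR=-337907/4096
(0,4): OLD=7596123/65536 → NEW=0, ERR=7596123/65536
(0,5): OLD=246110845/1048576 → NEW=255, ERR=-21276035/1048576
(0,6): OLD=3609164139/16777216 → NEW=255, ERR=-669025941/16777216
(1,0): OLD=10311/256 → NEW=0, ERR=10311/256
(1,1): OLD=238193/2048 → NEW=0, ERR=238193/2048
(1,2): OLD=11288261/65536 → NEW=255, ERR=-5423419/65536
(1,3): OLD=21598177/262144 → NEW=0, ERR=21598177/262144
(1,4): OLD=3478025603/16777216 → NEW=255, ERR=-800164477/16777216
(1,5): OLD=21818516083/134217728 → NEW=255, ERR=-12407004557/134217728
(1,6): OLD=328195713117/2147483648 → NEW=255, ERR=-219412617123/2147483648
(2,0): OLD=2011755/32768 → NEW=0, ERR=2011755/32768
(2,1): OLD=114510793/1048576 → NEW=0, ERR=114510793/1048576
(2,2): OLD=2158121115/16777216 → NEW=255, ERR=-2120068965/16777216
(2,3): OLD=10515585411/134217728 → NEW=0, ERR=10515585411/134217728
(2,4): OLD=181666061363/1073741824 → NEW=255, ERR=-92138103757/1073741824
(2,5): OLD=3382118353233/34359738368 → NEW=0, ERR=3382118353233/34359738368
(2,6): OLD=118944102666567/549755813888 → NEW=255, ERR=-21243629874873/549755813888
(3,0): OLD=1084843579/16777216 → NEW=0, ERR=1084843579/16777216
(3,1): OLD=14033789215/134217728 → NEW=0, ERR=14033789215/134217728
(3,2): OLD=123234490509/1073741824 → NEW=0, ERR=123234490509/1073741824
(3,3): OLD=771842312427/4294967296 → NEW=255, ERR=-323374348053/4294967296
(3,4): OLD=66298947613243/549755813888 → NEW=0, ERR=66298947613243/549755813888
(3,5): OLD=1138710995489121/4398046511104 → NEW=255, ERR=17209135157601/4398046511104
(3,6): OLD=14551434921809215/70368744177664 → NEW=255, ERR=-3392594843495105/70368744177664
(4,0): OLD=128444783765/2147483648 → NEW=0, ERR=128444783765/2147483648
(4,1): OLD=4961667846801/34359738368 → NEW=255, ERR=-3800065437039/34359738368
(4,2): OLD=32379435405087/549755813888 → NEW=0, ERR=32379435405087/549755813888
(4,3): OLD=629027846263557/4398046511104 → NEW=255, ERR=-492474014067963/4398046511104
(4,4): OLD=4599484264529727/35184372088832 → NEW=255, ERR=-4372530618122433/35184372088832
(4,5): OLD=141131766154576127/1125899906842624 → NEW=0, ERR=141131766154576127/1125899906842624
(4,6): OLD=4702102384798288809/18014398509481984 → NEW=255, ERR=108430764880382889/18014398509481984
(5,0): OLD=10970014295619/549755813888 → NEW=0, ERR=10970014295619/549755813888
(5,1): OLD=228479448182209/4398046511104 → NEW=0, ERR=228479448182209/4398046511104
(5,2): OLD=3843051288194903/35184372088832 → NEW=0, ERR=3843051288194903/35184372088832
(5,3): OLD=32981442345223379/281474976710656 → NEW=0, ERR=32981442345223379/281474976710656
(5,4): OLD=3223357214051292785/18014398509481984 → NEW=255, ERR=-1370314405866613135/18014398509481984
(5,5): OLD=25833182388385187553/144115188075855872 → NEW=255, ERR=-10916190570958059807/144115188075855872
(5,6): OLD=423298265573529289231/2305843009213693952 → NEW=255, ERR=-164691701775962668529/2305843009213693952
Row 0: ...#.##
Row 1: ..#.###
Row 2: ..#.#.#
Row 3: ...#.##
Row 4: .#.##.#
Row 5: ....###

Answer: ...#.##
..#.###
..#.#.#
...#.##
.#.##.#
....###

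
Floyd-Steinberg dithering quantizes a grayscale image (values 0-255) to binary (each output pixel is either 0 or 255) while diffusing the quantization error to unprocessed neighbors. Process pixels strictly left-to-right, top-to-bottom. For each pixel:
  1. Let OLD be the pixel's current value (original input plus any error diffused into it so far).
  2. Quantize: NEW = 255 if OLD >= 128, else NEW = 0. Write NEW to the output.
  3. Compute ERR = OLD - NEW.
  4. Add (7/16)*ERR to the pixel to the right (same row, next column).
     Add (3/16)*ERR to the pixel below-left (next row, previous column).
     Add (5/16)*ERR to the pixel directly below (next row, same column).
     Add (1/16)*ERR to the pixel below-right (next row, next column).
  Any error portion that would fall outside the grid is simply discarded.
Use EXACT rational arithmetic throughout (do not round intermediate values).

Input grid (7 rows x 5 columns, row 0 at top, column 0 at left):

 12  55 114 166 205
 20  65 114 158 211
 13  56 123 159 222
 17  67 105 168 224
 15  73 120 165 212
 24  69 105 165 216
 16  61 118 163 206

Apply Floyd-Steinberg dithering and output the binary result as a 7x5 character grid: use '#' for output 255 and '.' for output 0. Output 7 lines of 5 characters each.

Answer: ..#.#
..###
...##
.#.##
..#.#
...##
.#.##

Derivation:
(0,0): OLD=12 → NEW=0, ERR=12
(0,1): OLD=241/4 → NEW=0, ERR=241/4
(0,2): OLD=8983/64 → NEW=255, ERR=-7337/64
(0,3): OLD=118625/1024 → NEW=0, ERR=118625/1024
(0,4): OLD=4189095/16384 → NEW=255, ERR=11175/16384
(1,0): OLD=2243/64 → NEW=0, ERR=2243/64
(1,1): OLD=40149/512 → NEW=0, ERR=40149/512
(1,2): OLD=2260473/16384 → NEW=255, ERR=-1917447/16384
(1,3): OLD=8910469/65536 → NEW=255, ERR=-7801211/65536
(1,4): OLD=174456559/1048576 → NEW=255, ERR=-92930321/1048576
(2,0): OLD=316663/8192 → NEW=0, ERR=316663/8192
(2,1): OLD=20359053/262144 → NEW=0, ERR=20359053/262144
(2,2): OLD=431958759/4194304 → NEW=0, ERR=431958759/4194304
(2,3): OLD=9591602885/67108864 → NEW=255, ERR=-7521157435/67108864
(2,4): OLD=147996440099/1073741824 → NEW=255, ERR=-125807725021/1073741824
(3,0): OLD=183046407/4194304 → NEW=0, ERR=183046407/4194304
(3,1): OLD=4432175355/33554432 → NEW=255, ERR=-4124204805/33554432
(3,2): OLD=72209170233/1073741824 → NEW=0, ERR=72209170233/1073741824
(3,3): OLD=315393485873/2147483648 → NEW=255, ERR=-232214844367/2147483648
(3,4): OLD=4572323195733/34359738368 → NEW=255, ERR=-4189410088107/34359738368
(4,0): OLD=3002305545/536870912 → NEW=0, ERR=3002305545/536870912
(4,1): OLD=899777350153/17179869184 → NEW=0, ERR=899777350153/17179869184
(4,2): OLD=37375774778023/274877906944 → NEW=255, ERR=-32718091492697/274877906944
(4,3): OLD=265973238953481/4398046511104 → NEW=0, ERR=265973238953481/4398046511104
(4,4): OLD=13623187980687039/70368744177664 → NEW=255, ERR=-4320841784617281/70368744177664
(5,0): OLD=9776770704315/274877906944 → NEW=0, ERR=9776770704315/274877906944
(5,1): OLD=173633849084785/2199023255552 → NEW=0, ERR=173633849084785/2199023255552
(5,2): OLD=8230407424925561/70368744177664 → NEW=0, ERR=8230407424925561/70368744177664
(5,3): OLD=60831459735952023/281474976710656 → NEW=255, ERR=-10944659325265257/281474976710656
(5,4): OLD=826770355835847501/4503599627370496 → NEW=255, ERR=-321647549143628979/4503599627370496
(6,0): OLD=1474922328848267/35184372088832 → NEW=0, ERR=1474922328848267/35184372088832
(6,1): OLD=144304298349922725/1125899906842624 → NEW=255, ERR=-142800177894946395/1125899906842624
(6,2): OLD=1742094991676521063/18014398509481984 → NEW=0, ERR=1742094991676521063/18014398509481984
(6,3): OLD=53921138981437175341/288230376151711744 → NEW=255, ERR=-19577606937249319379/288230376151711744
(6,4): OLD=698829524360263776123/4611686018427387904 → NEW=255, ERR=-477150410338720139397/4611686018427387904
Row 0: ..#.#
Row 1: ..###
Row 2: ...##
Row 3: .#.##
Row 4: ..#.#
Row 5: ...##
Row 6: .#.##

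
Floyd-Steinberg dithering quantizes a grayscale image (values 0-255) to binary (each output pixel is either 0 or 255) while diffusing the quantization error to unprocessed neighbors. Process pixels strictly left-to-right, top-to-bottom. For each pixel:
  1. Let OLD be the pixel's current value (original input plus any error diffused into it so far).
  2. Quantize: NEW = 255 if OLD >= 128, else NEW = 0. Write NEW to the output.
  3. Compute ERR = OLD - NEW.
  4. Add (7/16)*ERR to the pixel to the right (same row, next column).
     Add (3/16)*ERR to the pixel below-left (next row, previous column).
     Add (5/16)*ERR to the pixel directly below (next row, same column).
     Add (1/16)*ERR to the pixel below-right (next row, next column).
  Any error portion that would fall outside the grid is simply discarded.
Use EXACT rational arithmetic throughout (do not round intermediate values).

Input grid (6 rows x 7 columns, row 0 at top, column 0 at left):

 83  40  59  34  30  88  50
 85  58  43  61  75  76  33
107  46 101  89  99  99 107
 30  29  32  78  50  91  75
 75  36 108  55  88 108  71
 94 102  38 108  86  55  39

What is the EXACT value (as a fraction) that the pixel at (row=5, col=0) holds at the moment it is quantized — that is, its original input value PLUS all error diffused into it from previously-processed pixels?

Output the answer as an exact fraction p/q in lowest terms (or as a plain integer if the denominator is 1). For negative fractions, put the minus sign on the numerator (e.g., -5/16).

Answer: 74185945538075/549755813888

Derivation:
(0,0): OLD=83 → NEW=0, ERR=83
(0,1): OLD=1221/16 → NEW=0, ERR=1221/16
(0,2): OLD=23651/256 → NEW=0, ERR=23651/256
(0,3): OLD=304821/4096 → NEW=0, ERR=304821/4096
(0,4): OLD=4099827/65536 → NEW=0, ERR=4099827/65536
(0,5): OLD=120973477/1048576 → NEW=0, ERR=120973477/1048576
(0,6): OLD=1685675139/16777216 → NEW=0, ERR=1685675139/16777216
(1,0): OLD=32063/256 → NEW=0, ERR=32063/256
(1,1): OLD=325945/2048 → NEW=255, ERR=-196295/2048
(1,2): OLD=3189037/65536 → NEW=0, ERR=3189037/65536
(1,3): OLD=32256553/262144 → NEW=0, ERR=32256553/262144
(1,4): OLD=2930415451/16777216 → NEW=255, ERR=-1347774629/16777216
(1,5): OLD=13375565771/134217728 → NEW=0, ERR=13375565771/134217728
(1,6): OLD=247407531397/2147483648 → NEW=0, ERR=247407531397/2147483648
(2,0): OLD=4199811/32768 → NEW=255, ERR=-4156029/32768
(2,1): OLD=-23581871/1048576 → NEW=0, ERR=-23581871/1048576
(2,2): OLD=2071124275/16777216 → NEW=0, ERR=2071124275/16777216
(2,3): OLD=22741896027/134217728 → NEW=255, ERR=-11483624613/134217728
(2,4): OLD=67473288075/1073741824 → NEW=0, ERR=67473288075/1073741824
(2,5): OLD=5985992834841/34359738368 → NEW=255, ERR=-2775740448999/34359738368
(2,6): OLD=62610436292159/549755813888 → NEW=0, ERR=62610436292159/549755813888
(3,0): OLD=-232393773/16777216 → NEW=0, ERR=-232393773/16777216
(3,1): OLD=4178404055/134217728 → NEW=0, ERR=4178404055/134217728
(3,2): OLD=71671961397/1073741824 → NEW=0, ERR=71671961397/1073741824
(3,3): OLD=429340089859/4294967296 → NEW=0, ERR=429340089859/4294967296
(3,4): OLD=51059532570579/549755813888 → NEW=0, ERR=51059532570579/549755813888
(3,5): OLD=579089794732969/4398046511104 → NEW=255, ERR=-542412065598551/4398046511104
(3,6): OLD=3629894028349431/70368744177664 → NEW=0, ERR=3629894028349431/70368744177664
(4,0): OLD=164300734845/2147483648 → NEW=0, ERR=164300734845/2147483648
(4,1): OLD=3121613415001/34359738368 → NEW=0, ERR=3121613415001/34359738368
(4,2): OLD=104066269223127/549755813888 → NEW=255, ERR=-36121463318313/549755813888
(4,3): OLD=347793586225005/4398046511104 → NEW=0, ERR=347793586225005/4398046511104
(4,4): OLD=4740896974626295/35184372088832 → NEW=255, ERR=-4231117908025865/35184372088832
(4,5): OLD=36393876232839607/1125899906842624 → NEW=0, ERR=36393876232839607/1125899906842624
(4,6): OLD=1685313461277823537/18014398509481984 → NEW=0, ERR=1685313461277823537/18014398509481984
(5,0): OLD=74185945538075/549755813888 → NEW=255, ERR=-66001787003365/549755813888
Target (5,0): original=94, with diffused error = 74185945538075/549755813888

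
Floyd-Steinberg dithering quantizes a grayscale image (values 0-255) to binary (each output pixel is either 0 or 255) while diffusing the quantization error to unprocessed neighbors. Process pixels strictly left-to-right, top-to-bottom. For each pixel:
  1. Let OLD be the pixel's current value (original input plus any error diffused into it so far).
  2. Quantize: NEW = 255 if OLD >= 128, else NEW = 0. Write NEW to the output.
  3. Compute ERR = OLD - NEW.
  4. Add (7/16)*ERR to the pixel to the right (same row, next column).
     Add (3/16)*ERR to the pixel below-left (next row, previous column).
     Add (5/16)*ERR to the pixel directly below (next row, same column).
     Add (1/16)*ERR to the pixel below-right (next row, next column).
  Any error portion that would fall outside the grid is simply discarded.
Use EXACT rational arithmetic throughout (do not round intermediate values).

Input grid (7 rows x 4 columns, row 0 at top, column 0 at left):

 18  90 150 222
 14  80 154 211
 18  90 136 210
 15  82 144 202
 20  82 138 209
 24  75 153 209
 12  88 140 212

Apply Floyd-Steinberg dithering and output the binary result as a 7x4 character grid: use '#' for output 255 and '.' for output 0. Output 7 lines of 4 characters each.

Answer: ..##
..##
.#.#
..##
..#.
..##
.#.#

Derivation:
(0,0): OLD=18 → NEW=0, ERR=18
(0,1): OLD=783/8 → NEW=0, ERR=783/8
(0,2): OLD=24681/128 → NEW=255, ERR=-7959/128
(0,3): OLD=398943/2048 → NEW=255, ERR=-123297/2048
(1,0): OLD=4861/128 → NEW=0, ERR=4861/128
(1,1): OLD=119467/1024 → NEW=0, ERR=119467/1024
(1,2): OLD=5912647/32768 → NEW=255, ERR=-2443193/32768
(1,3): OLD=81621153/524288 → NEW=255, ERR=-52072287/524288
(2,0): OLD=847753/16384 → NEW=0, ERR=847753/16384
(2,1): OLD=72084019/524288 → NEW=255, ERR=-61609421/524288
(2,2): OLD=52384943/1048576 → NEW=0, ERR=52384943/1048576
(2,3): OLD=3291004915/16777216 → NEW=255, ERR=-987185165/16777216
(3,0): OLD=76641337/8388608 → NEW=0, ERR=76641337/8388608
(3,1): OLD=8304877543/134217728 → NEW=0, ERR=8304877543/134217728
(3,2): OLD=361433695897/2147483648 → NEW=255, ERR=-186174634343/2147483648
(3,3): OLD=5112930567599/34359738368 → NEW=255, ERR=-3648802716241/34359738368
(4,0): OLD=73995612549/2147483648 → NEW=0, ERR=73995612549/2147483648
(4,1): OLD=1730477158351/17179869184 → NEW=0, ERR=1730477158351/17179869184
(4,2): OLD=76378652288303/549755813888 → NEW=255, ERR=-63809080253137/549755813888
(4,3): OLD=1052154956178425/8796093022208 → NEW=0, ERR=1052154956178425/8796093022208
(5,0): OLD=14748325743669/274877906944 → NEW=0, ERR=14748325743669/274877906944
(5,1): OLD=970575518466259/8796093022208 → NEW=0, ERR=970575518466259/8796093022208
(5,2): OLD=852018971905907/4398046511104 → NEW=255, ERR=-269482888425613/4398046511104
(5,3): OLD=29881204125146903/140737488355328 → NEW=255, ERR=-6006855405461737/140737488355328
(6,0): OLD=6960308534649753/140737488355328 → NEW=0, ERR=6960308534649753/140737488355328
(6,1): OLD=306207370316050495/2251799813685248 → NEW=255, ERR=-268001582173687745/2251799813685248
(6,2): OLD=2438282586334770953/36028797018963968 → NEW=0, ERR=2438282586334770953/36028797018963968
(6,3): OLD=129381278851695531071/576460752303423488 → NEW=255, ERR=-17616212985677458369/576460752303423488
Row 0: ..##
Row 1: ..##
Row 2: .#.#
Row 3: ..##
Row 4: ..#.
Row 5: ..##
Row 6: .#.#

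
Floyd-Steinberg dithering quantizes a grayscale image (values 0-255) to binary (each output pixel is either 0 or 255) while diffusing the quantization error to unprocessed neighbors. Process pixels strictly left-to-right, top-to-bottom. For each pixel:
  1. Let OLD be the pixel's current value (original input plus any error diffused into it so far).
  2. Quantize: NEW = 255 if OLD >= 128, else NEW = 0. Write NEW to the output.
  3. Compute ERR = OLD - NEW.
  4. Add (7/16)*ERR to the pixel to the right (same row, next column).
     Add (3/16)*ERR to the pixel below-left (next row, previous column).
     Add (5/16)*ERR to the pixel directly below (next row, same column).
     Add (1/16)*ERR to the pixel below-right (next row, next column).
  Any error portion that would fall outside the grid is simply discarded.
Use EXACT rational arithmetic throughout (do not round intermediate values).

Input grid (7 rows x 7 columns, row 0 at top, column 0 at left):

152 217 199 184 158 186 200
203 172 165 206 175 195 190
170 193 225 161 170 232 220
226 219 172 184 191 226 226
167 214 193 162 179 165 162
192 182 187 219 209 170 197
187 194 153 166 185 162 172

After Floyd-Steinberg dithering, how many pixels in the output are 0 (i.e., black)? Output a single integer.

(0,0): OLD=152 → NEW=255, ERR=-103
(0,1): OLD=2751/16 → NEW=255, ERR=-1329/16
(0,2): OLD=41641/256 → NEW=255, ERR=-23639/256
(0,3): OLD=588191/4096 → NEW=255, ERR=-456289/4096
(0,4): OLD=7160665/65536 → NEW=0, ERR=7160665/65536
(0,5): OLD=245159791/1048576 → NEW=255, ERR=-22227089/1048576
(0,6): OLD=3199853577/16777216 → NEW=255, ERR=-1078336503/16777216
(1,0): OLD=39741/256 → NEW=255, ERR=-25539/256
(1,1): OLD=161067/2048 → NEW=0, ERR=161067/2048
(1,2): OLD=9468167/65536 → NEW=255, ERR=-7243513/65536
(1,3): OLD=36057339/262144 → NEW=255, ERR=-30789381/262144
(1,4): OLD=2463272081/16777216 → NEW=255, ERR=-1814917999/16777216
(1,5): OLD=18230220769/134217728 → NEW=255, ERR=-15995299871/134217728
(1,6): OLD=250076266511/2147483648 → NEW=0, ERR=250076266511/2147483648
(2,0): OLD=5032201/32768 → NEW=255, ERR=-3323639/32768
(2,1): OLD=153346419/1048576 → NEW=255, ERR=-114040461/1048576
(2,2): OLD=2110103065/16777216 → NEW=0, ERR=2110103065/16777216
(2,3): OLD=20418567313/134217728 → NEW=255, ERR=-13806953327/134217728
(2,4): OLD=66038382113/1073741824 → NEW=0, ERR=66038382113/1073741824
(2,5): OLD=8134291956939/34359738368 → NEW=255, ERR=-627441326901/34359738368
(2,6): OLD=132465494320957/549755813888 → NEW=255, ERR=-7722238220483/549755813888
(3,0): OLD=2917747193/16777216 → NEW=255, ERR=-1360442887/16777216
(3,1): OLD=22384816901/134217728 → NEW=255, ERR=-11840703739/134217728
(3,2): OLD=157434172447/1073741824 → NEW=255, ERR=-116369992673/1073741824
(3,3): OLD=531847397641/4294967296 → NEW=0, ERR=531847397641/4294967296
(3,4): OLD=139936051826169/549755813888 → NEW=255, ERR=-251680715271/549755813888
(3,5): OLD=973302444420219/4398046511104 → NEW=255, ERR=-148199415911301/4398046511104
(3,6): OLD=14476738254110309/70368744177664 → NEW=255, ERR=-3467291511194011/70368744177664
(4,0): OLD=268689942519/2147483648 → NEW=0, ERR=268689942519/2147483648
(4,1): OLD=7414200663691/34359738368 → NEW=255, ERR=-1347532620149/34359738368
(4,2): OLD=87784062297861/549755813888 → NEW=255, ERR=-52403670243579/549755813888
(4,3): OLD=669093616994247/4398046511104 → NEW=255, ERR=-452408243337273/4398046511104
(4,4): OLD=4759546881640293/35184372088832 → NEW=255, ERR=-4212468001011867/35184372088832
(4,5): OLD=104508889676826021/1125899906842624 → NEW=0, ERR=104508889676826021/1125899906842624
(4,6): OLD=3334572414905049619/18014398509481984 → NEW=255, ERR=-1259099205012856301/18014398509481984
(5,0): OLD=123005713807569/549755813888 → NEW=255, ERR=-17182018733871/549755813888
(5,1): OLD=642192901923483/4398046511104 → NEW=255, ERR=-479308958408037/4398046511104
(5,2): OLD=3088968368616429/35184372088832 → NEW=0, ERR=3088968368616429/35184372088832
(5,3): OLD=55410624873733377/281474976710656 → NEW=255, ERR=-16365494187483903/281474976710656
(5,4): OLD=2830490729806422827/18014398509481984 → NEW=255, ERR=-1763180890111483093/18014398509481984
(5,5): OLD=19541763828800025851/144115188075855872 → NEW=255, ERR=-17207609130543221509/144115188075855872
(5,6): OLD=296810978579414636629/2305843009213693952 → NEW=255, ERR=-291178988770077321131/2305843009213693952
(6,0): OLD=11033747536644217/70368744177664 → NEW=255, ERR=-6910282228660103/70368744177664
(6,1): OLD=148042401467968461/1125899906842624 → NEW=255, ERR=-139062074776900659/1125899906842624
(6,2): OLD=1957914363888803271/18014398509481984 → NEW=0, ERR=1957914363888803271/18014398509481984
(6,3): OLD=26303346991404042905/144115188075855872 → NEW=255, ERR=-10446025967939204455/144115188075855872
(6,4): OLD=27866197363609775419/288230376151711744 → NEW=0, ERR=27866197363609775419/288230376151711744
(6,5): OLD=5061419281556082627031/36893488147419103232 → NEW=255, ERR=-4346420196035788697129/36893488147419103232
(6,6): OLD=43406470970421600817777/590295810358705651712 → NEW=0, ERR=43406470970421600817777/590295810358705651712
Output grid:
  Row 0: ####.##  (1 black, running=1)
  Row 1: #.####.  (2 black, running=3)
  Row 2: ##.#.##  (2 black, running=5)
  Row 3: ###.###  (1 black, running=6)
  Row 4: .####.#  (2 black, running=8)
  Row 5: ##.####  (1 black, running=9)
  Row 6: ##.#.#.  (3 black, running=12)

Answer: 12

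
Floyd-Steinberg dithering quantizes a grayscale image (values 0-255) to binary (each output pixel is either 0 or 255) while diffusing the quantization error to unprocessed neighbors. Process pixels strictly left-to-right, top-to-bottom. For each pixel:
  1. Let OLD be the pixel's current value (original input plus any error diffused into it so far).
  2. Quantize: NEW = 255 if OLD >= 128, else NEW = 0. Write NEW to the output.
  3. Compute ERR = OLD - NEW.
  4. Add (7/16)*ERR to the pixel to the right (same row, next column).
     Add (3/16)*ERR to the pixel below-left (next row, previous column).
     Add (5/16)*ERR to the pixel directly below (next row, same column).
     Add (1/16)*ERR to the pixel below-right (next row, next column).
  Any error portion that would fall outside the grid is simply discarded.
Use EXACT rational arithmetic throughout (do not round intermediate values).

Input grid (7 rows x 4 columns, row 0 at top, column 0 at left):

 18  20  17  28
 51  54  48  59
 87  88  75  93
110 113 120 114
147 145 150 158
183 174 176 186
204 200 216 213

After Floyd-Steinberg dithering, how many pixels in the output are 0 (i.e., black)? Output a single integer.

(0,0): OLD=18 → NEW=0, ERR=18
(0,1): OLD=223/8 → NEW=0, ERR=223/8
(0,2): OLD=3737/128 → NEW=0, ERR=3737/128
(0,3): OLD=83503/2048 → NEW=0, ERR=83503/2048
(1,0): OLD=7917/128 → NEW=0, ERR=7917/128
(1,1): OLD=98683/1024 → NEW=0, ERR=98683/1024
(1,2): OLD=3560983/32768 → NEW=0, ERR=3560983/32768
(1,3): OLD=63496785/524288 → NEW=0, ERR=63496785/524288
(2,0): OLD=2038137/16384 → NEW=0, ERR=2038137/16384
(2,1): OLD=103170243/524288 → NEW=255, ERR=-30523197/524288
(2,2): OLD=117672239/1048576 → NEW=0, ERR=117672239/1048576
(2,3): OLD=3132906067/16777216 → NEW=255, ERR=-1145284013/16777216
(3,0): OLD=1157279209/8388608 → NEW=255, ERR=-981815831/8388608
(3,1): OLD=9719696567/134217728 → NEW=0, ERR=9719696567/134217728
(3,2): OLD=365745391945/2147483648 → NEW=255, ERR=-181862938295/2147483648
(3,3): OLD=2151980583039/34359738368 → NEW=0, ERR=2151980583039/34359738368
(4,0): OLD=266293919477/2147483648 → NEW=0, ERR=266293919477/2147483648
(4,1): OLD=3413430778719/17179869184 → NEW=255, ERR=-967435863201/17179869184
(4,2): OLD=63314419005055/549755813888 → NEW=0, ERR=63314419005055/549755813888
(4,3): OLD=1958585164983849/8796093022208 → NEW=255, ERR=-284418555679191/8796093022208
(5,0): OLD=58052106160229/274877906944 → NEW=255, ERR=-12041760110491/274877906944
(5,1): OLD=1465260306606435/8796093022208 → NEW=255, ERR=-777743414056605/8796093022208
(5,2): OLD=720067648235919/4398046511104 → NEW=255, ERR=-401434212095601/4398046511104
(5,3): OLD=20148031790437519/140737488355328 → NEW=255, ERR=-15740027740171121/140737488355328
(6,0): OLD=24450535764638537/140737488355328 → NEW=255, ERR=-11437523765970103/140737488355328
(6,1): OLD=263374757712981391/2251799813685248 → NEW=0, ERR=263374757712981391/2251799813685248
(6,2): OLD=7643548231595643577/36028797018963968 → NEW=255, ERR=-1543795008240168263/36028797018963968
(6,3): OLD=88543790610041826831/576460752303423488 → NEW=255, ERR=-58453701227331162609/576460752303423488
Output grid:
  Row 0: ....  (4 black, running=4)
  Row 1: ....  (4 black, running=8)
  Row 2: .#.#  (2 black, running=10)
  Row 3: #.#.  (2 black, running=12)
  Row 4: .#.#  (2 black, running=14)
  Row 5: ####  (0 black, running=14)
  Row 6: #.##  (1 black, running=15)

Answer: 15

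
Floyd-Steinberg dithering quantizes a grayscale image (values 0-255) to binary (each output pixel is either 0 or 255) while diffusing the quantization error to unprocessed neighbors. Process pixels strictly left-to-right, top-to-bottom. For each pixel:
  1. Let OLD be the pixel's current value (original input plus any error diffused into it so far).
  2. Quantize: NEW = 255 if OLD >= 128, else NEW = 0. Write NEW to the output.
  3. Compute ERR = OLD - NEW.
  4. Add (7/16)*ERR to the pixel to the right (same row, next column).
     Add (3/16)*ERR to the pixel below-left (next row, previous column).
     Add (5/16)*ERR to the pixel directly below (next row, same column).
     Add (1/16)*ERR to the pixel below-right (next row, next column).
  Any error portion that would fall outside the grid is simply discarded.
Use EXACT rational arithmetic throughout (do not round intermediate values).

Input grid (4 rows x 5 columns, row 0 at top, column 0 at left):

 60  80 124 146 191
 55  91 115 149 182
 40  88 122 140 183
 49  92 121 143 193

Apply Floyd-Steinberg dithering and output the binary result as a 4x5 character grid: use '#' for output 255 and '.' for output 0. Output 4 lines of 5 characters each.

Answer: ..#.#
.#.##
..#.#
.#.##

Derivation:
(0,0): OLD=60 → NEW=0, ERR=60
(0,1): OLD=425/4 → NEW=0, ERR=425/4
(0,2): OLD=10911/64 → NEW=255, ERR=-5409/64
(0,3): OLD=111641/1024 → NEW=0, ERR=111641/1024
(0,4): OLD=3910831/16384 → NEW=255, ERR=-267089/16384
(1,0): OLD=5995/64 → NEW=0, ERR=5995/64
(1,1): OLD=78381/512 → NEW=255, ERR=-52179/512
(1,2): OLD=1164657/16384 → NEW=0, ERR=1164657/16384
(1,3): OLD=13489341/65536 → NEW=255, ERR=-3222339/65536
(1,4): OLD=170087703/1048576 → NEW=255, ERR=-97299177/1048576
(2,0): OLD=410943/8192 → NEW=0, ERR=410943/8192
(2,1): OLD=25501925/262144 → NEW=0, ERR=25501925/262144
(2,2): OLD=718007407/4194304 → NEW=255, ERR=-351540113/4194304
(2,3): OLD=5033873757/67108864 → NEW=0, ERR=5033873757/67108864
(2,4): OLD=197296458315/1073741824 → NEW=255, ERR=-76507706805/1073741824
(3,0): OLD=347777551/4194304 → NEW=0, ERR=347777551/4194304
(3,1): OLD=4902197411/33554432 → NEW=255, ERR=-3654182749/33554432
(3,2): OLD=72271107249/1073741824 → NEW=0, ERR=72271107249/1073741824
(3,3): OLD=380726444409/2147483648 → NEW=255, ERR=-166881885831/2147483648
(3,4): OLD=4859263196381/34359738368 → NEW=255, ERR=-3902470087459/34359738368
Row 0: ..#.#
Row 1: .#.##
Row 2: ..#.#
Row 3: .#.##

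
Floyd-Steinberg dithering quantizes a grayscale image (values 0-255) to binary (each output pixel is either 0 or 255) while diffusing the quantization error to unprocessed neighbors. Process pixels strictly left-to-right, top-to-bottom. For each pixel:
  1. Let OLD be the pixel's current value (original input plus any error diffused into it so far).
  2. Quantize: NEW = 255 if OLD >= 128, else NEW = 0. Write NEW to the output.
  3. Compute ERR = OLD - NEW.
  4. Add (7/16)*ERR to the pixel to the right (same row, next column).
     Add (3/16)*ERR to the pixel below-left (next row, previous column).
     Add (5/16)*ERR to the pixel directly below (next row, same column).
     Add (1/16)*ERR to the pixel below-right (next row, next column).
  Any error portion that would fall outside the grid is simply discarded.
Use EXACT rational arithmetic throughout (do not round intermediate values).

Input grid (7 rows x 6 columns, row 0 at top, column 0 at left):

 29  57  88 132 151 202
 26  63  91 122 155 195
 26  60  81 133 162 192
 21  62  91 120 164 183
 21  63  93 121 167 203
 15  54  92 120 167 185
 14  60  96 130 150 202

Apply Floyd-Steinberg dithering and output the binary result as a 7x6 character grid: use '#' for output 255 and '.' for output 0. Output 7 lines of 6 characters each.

(0,0): OLD=29 → NEW=0, ERR=29
(0,1): OLD=1115/16 → NEW=0, ERR=1115/16
(0,2): OLD=30333/256 → NEW=0, ERR=30333/256
(0,3): OLD=753003/4096 → NEW=255, ERR=-291477/4096
(0,4): OLD=7855597/65536 → NEW=0, ERR=7855597/65536
(0,5): OLD=266801531/1048576 → NEW=255, ERR=-585349/1048576
(1,0): OLD=12321/256 → NEW=0, ERR=12321/256
(1,1): OLD=265959/2048 → NEW=255, ERR=-256281/2048
(1,2): OLD=4213491/65536 → NEW=0, ERR=4213491/65536
(1,3): OLD=41358647/262144 → NEW=255, ERR=-25488073/262144
(1,4): OLD=2438876037/16777216 → NEW=255, ERR=-1839314043/16777216
(1,5): OLD=41433920531/268435456 → NEW=255, ERR=-27017120749/268435456
(2,0): OLD=575965/32768 → NEW=0, ERR=575965/32768
(2,1): OLD=45767759/1048576 → NEW=0, ERR=45767759/1048576
(2,2): OLD=1579335341/16777216 → NEW=0, ERR=1579335341/16777216
(2,3): OLD=17080895621/134217728 → NEW=0, ERR=17080895621/134217728
(2,4): OLD=680620968207/4294967296 → NEW=255, ERR=-414595692273/4294967296
(2,5): OLD=7659735632473/68719476736 → NEW=0, ERR=7659735632473/68719476736
(3,0): OLD=581779213/16777216 → NEW=0, ERR=581779213/16777216
(3,1): OLD=14704886793/134217728 → NEW=0, ERR=14704886793/134217728
(3,2): OLD=209314796587/1073741824 → NEW=255, ERR=-64489368533/1073741824
(3,3): OLD=8334100959233/68719476736 → NEW=0, ERR=8334100959233/68719476736
(3,4): OLD=118607791871713/549755813888 → NEW=255, ERR=-21579940669727/549755813888
(3,5): OLD=1711946615063951/8796093022208 → NEW=255, ERR=-531057105599089/8796093022208
(4,0): OLD=112482985507/2147483648 → NEW=0, ERR=112482985507/2147483648
(4,1): OLD=3815966887239/34359738368 → NEW=0, ERR=3815966887239/34359738368
(4,2): OLD=167572724789669/1099511627776 → NEW=255, ERR=-112802740293211/1099511627776
(4,3): OLD=1810246648664345/17592186044416 → NEW=0, ERR=1810246648664345/17592186044416
(4,4): OLD=55172444356142761/281474976710656 → NEW=255, ERR=-16603674705074519/281474976710656
(4,5): OLD=701986934901934591/4503599627370496 → NEW=255, ERR=-446430970077541889/4503599627370496
(5,0): OLD=28692876710597/549755813888 → NEW=0, ERR=28692876710597/549755813888
(5,1): OLD=1681416090005013/17592186044416 → NEW=0, ERR=1681416090005013/17592186044416
(5,2): OLD=18012953128108983/140737488355328 → NEW=0, ERR=18012953128108983/140737488355328
(5,3): OLD=858744505340847309/4503599627370496 → NEW=255, ERR=-289673399638629171/4503599627370496
(5,4): OLD=975217582785380781/9007199254740992 → NEW=0, ERR=975217582785380781/9007199254740992
(5,5): OLD=28492205582193198289/144115188075855872 → NEW=255, ERR=-8257167377150049071/144115188075855872
(6,0): OLD=13575758217659743/281474976710656 → NEW=0, ERR=13575758217659743/281474976710656
(6,1): OLD=622528044010728563/4503599627370496 → NEW=255, ERR=-525889860968747917/4503599627370496
(6,2): OLD=1419948705370669883/18014398509481984 → NEW=0, ERR=1419948705370669883/18014398509481984
(6,3): OLD=49773085341654866991/288230376151711744 → NEW=255, ERR=-23725660577031627729/288230376151711744
(6,4): OLD=613625990130775155087/4611686018427387904 → NEW=255, ERR=-562353944568208760433/4611686018427387904
(6,5): OLD=10146656221621963491209/73786976294838206464 → NEW=255, ERR=-8669022733561779157111/73786976294838206464
Row 0: ...#.#
Row 1: .#.###
Row 2: ....#.
Row 3: ..#.##
Row 4: ..#.##
Row 5: ...#.#
Row 6: .#.###

Answer: ...#.#
.#.###
....#.
..#.##
..#.##
...#.#
.#.###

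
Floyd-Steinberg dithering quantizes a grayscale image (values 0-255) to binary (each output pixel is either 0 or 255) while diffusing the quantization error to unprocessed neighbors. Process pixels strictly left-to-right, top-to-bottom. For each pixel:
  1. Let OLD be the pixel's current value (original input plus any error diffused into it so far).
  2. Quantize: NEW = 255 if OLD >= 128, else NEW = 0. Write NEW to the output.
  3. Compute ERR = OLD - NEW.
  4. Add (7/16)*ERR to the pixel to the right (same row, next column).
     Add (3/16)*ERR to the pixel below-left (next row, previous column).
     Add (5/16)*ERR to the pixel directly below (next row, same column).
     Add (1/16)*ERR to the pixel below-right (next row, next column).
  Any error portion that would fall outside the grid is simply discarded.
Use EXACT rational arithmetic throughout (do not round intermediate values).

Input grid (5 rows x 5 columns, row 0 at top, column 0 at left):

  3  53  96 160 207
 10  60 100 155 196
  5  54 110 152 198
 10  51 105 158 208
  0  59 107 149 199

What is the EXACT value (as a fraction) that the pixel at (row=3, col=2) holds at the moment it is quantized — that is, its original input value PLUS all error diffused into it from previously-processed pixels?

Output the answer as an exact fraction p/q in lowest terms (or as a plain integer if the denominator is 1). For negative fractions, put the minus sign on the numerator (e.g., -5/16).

(0,0): OLD=3 → NEW=0, ERR=3
(0,1): OLD=869/16 → NEW=0, ERR=869/16
(0,2): OLD=30659/256 → NEW=0, ERR=30659/256
(0,3): OLD=869973/4096 → NEW=255, ERR=-174507/4096
(0,4): OLD=12344403/65536 → NEW=255, ERR=-4367277/65536
(1,0): OLD=5407/256 → NEW=0, ERR=5407/256
(1,1): OLD=222937/2048 → NEW=0, ERR=222937/2048
(1,2): OLD=11826381/65536 → NEW=255, ERR=-4885299/65536
(1,3): OLD=27279625/262144 → NEW=0, ERR=27279625/262144
(1,4): OLD=914526971/4194304 → NEW=255, ERR=-155020549/4194304
(2,0): OLD=1048931/32768 → NEW=0, ERR=1048931/32768
(2,1): OLD=93706353/1048576 → NEW=0, ERR=93706353/1048576
(2,2): OLD=2552113555/16777216 → NEW=255, ERR=-1726076525/16777216
(2,3): OLD=34338250505/268435456 → NEW=0, ERR=34338250505/268435456
(2,4): OLD=1069099038463/4294967296 → NEW=255, ERR=-26117622017/4294967296
(3,0): OLD=616720179/16777216 → NEW=0, ERR=616720179/16777216
(3,1): OLD=10431290423/134217728 → NEW=0, ERR=10431290423/134217728
(3,2): OLD=585927087885/4294967296 → NEW=255, ERR=-509289572595/4294967296
Target (3,2): original=105, with diffused error = 585927087885/4294967296

Answer: 585927087885/4294967296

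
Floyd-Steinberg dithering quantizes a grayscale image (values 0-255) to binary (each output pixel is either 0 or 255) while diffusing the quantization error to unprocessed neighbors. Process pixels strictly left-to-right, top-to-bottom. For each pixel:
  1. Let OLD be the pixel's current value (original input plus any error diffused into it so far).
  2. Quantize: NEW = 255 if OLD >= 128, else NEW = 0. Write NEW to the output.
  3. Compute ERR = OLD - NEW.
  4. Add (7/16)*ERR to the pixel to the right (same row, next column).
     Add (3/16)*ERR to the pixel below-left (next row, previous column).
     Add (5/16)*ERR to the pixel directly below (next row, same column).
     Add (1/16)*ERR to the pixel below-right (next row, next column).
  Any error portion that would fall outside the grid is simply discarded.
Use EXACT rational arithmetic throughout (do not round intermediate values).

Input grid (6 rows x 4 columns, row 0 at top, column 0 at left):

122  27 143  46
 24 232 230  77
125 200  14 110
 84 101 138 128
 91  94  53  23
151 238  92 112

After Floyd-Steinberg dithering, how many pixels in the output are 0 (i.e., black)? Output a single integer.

Answer: 14

Derivation:
(0,0): OLD=122 → NEW=0, ERR=122
(0,1): OLD=643/8 → NEW=0, ERR=643/8
(0,2): OLD=22805/128 → NEW=255, ERR=-9835/128
(0,3): OLD=25363/2048 → NEW=0, ERR=25363/2048
(1,0): OLD=9881/128 → NEW=0, ERR=9881/128
(1,1): OLD=290927/1024 → NEW=255, ERR=29807/1024
(1,2): OLD=7407835/32768 → NEW=255, ERR=-948005/32768
(1,3): OLD=33245421/524288 → NEW=0, ERR=33245421/524288
(2,0): OLD=2532661/16384 → NEW=255, ERR=-1645259/16384
(2,1): OLD=86278615/524288 → NEW=255, ERR=-47414825/524288
(2,2): OLD=-21913277/1048576 → NEW=0, ERR=-21913277/1048576
(2,3): OLD=1994218871/16777216 → NEW=0, ERR=1994218871/16777216
(3,0): OLD=299157157/8388608 → NEW=0, ERR=299157157/8388608
(3,1): OLD=10488613371/134217728 → NEW=0, ERR=10488613371/134217728
(3,2): OLD=391471597445/2147483648 → NEW=255, ERR=-156136732795/2147483648
(3,3): OLD=4536511067683/34359738368 → NEW=255, ERR=-4225222216157/34359738368
(4,0): OLD=250819424641/2147483648 → NEW=0, ERR=250819424641/2147483648
(4,1): OLD=2716407241283/17179869184 → NEW=255, ERR=-1664459400637/17179869184
(4,2): OLD=-16646893721949/549755813888 → NEW=0, ERR=-16646893721949/549755813888
(4,3): OLD=-292206897430939/8796093022208 → NEW=0, ERR=-292206897430939/8796093022208
(5,0): OLD=46545962732273/274877906944 → NEW=255, ERR=-23547903538447/274877906944
(5,1): OLD=1511755077187575/8796093022208 → NEW=255, ERR=-731248643475465/8796093022208
(5,2): OLD=149016656912095/4398046511104 → NEW=0, ERR=149016656912095/4398046511104
(5,3): OLD=16121447105860187/140737488355328 → NEW=0, ERR=16121447105860187/140737488355328
Output grid:
  Row 0: ..#.  (3 black, running=3)
  Row 1: .##.  (2 black, running=5)
  Row 2: ##..  (2 black, running=7)
  Row 3: ..##  (2 black, running=9)
  Row 4: .#..  (3 black, running=12)
  Row 5: ##..  (2 black, running=14)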